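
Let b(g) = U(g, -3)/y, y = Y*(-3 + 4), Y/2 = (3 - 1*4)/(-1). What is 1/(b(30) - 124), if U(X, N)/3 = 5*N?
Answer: -2/293 ≈ -0.0068259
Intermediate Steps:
Y = 2 (Y = 2*((3 - 1*4)/(-1)) = 2*((3 - 4)*(-1)) = 2*(-1*(-1)) = 2*1 = 2)
U(X, N) = 15*N (U(X, N) = 3*(5*N) = 15*N)
y = 2 (y = 2*(-3 + 4) = 2*1 = 2)
b(g) = -45/2 (b(g) = (15*(-3))/2 = -45*½ = -45/2)
1/(b(30) - 124) = 1/(-45/2 - 124) = 1/(-293/2) = -2/293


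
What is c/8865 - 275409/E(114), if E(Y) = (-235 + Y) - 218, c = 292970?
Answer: 169387841/200349 ≈ 845.46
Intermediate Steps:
E(Y) = -453 + Y
c/8865 - 275409/E(114) = 292970/8865 - 275409/(-453 + 114) = 292970*(1/8865) - 275409/(-339) = 58594/1773 - 275409*(-1/339) = 58594/1773 + 91803/113 = 169387841/200349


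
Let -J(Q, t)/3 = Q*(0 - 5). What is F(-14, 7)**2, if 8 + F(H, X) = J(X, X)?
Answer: 9409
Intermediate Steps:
J(Q, t) = 15*Q (J(Q, t) = -3*Q*(0 - 5) = -3*Q*(-5) = -(-15)*Q = 15*Q)
F(H, X) = -8 + 15*X
F(-14, 7)**2 = (-8 + 15*7)**2 = (-8 + 105)**2 = 97**2 = 9409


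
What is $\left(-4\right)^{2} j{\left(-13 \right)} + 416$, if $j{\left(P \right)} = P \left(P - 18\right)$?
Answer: $6864$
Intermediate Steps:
$j{\left(P \right)} = P \left(-18 + P\right)$
$\left(-4\right)^{2} j{\left(-13 \right)} + 416 = \left(-4\right)^{2} \left(- 13 \left(-18 - 13\right)\right) + 416 = 16 \left(\left(-13\right) \left(-31\right)\right) + 416 = 16 \cdot 403 + 416 = 6448 + 416 = 6864$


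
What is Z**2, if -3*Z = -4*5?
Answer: 400/9 ≈ 44.444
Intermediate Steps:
Z = 20/3 (Z = -(-4)*5/3 = -1/3*(-20) = 20/3 ≈ 6.6667)
Z**2 = (20/3)**2 = 400/9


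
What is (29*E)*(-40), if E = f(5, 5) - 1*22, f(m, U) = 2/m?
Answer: 25056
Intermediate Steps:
E = -108/5 (E = 2/5 - 1*22 = 2*(⅕) - 22 = ⅖ - 22 = -108/5 ≈ -21.600)
(29*E)*(-40) = (29*(-108/5))*(-40) = -3132/5*(-40) = 25056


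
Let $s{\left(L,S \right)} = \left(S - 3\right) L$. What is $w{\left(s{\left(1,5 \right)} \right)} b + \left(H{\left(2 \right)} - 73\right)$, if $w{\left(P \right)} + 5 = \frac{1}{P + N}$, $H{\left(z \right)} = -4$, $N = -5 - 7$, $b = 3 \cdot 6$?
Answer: $- \frac{844}{5} \approx -168.8$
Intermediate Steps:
$b = 18$
$N = -12$ ($N = -5 - 7 = -12$)
$s{\left(L,S \right)} = L \left(-3 + S\right)$ ($s{\left(L,S \right)} = \left(-3 + S\right) L = L \left(-3 + S\right)$)
$w{\left(P \right)} = -5 + \frac{1}{-12 + P}$ ($w{\left(P \right)} = -5 + \frac{1}{P - 12} = -5 + \frac{1}{-12 + P}$)
$w{\left(s{\left(1,5 \right)} \right)} b + \left(H{\left(2 \right)} - 73\right) = \frac{61 - 5 \cdot 1 \left(-3 + 5\right)}{-12 + 1 \left(-3 + 5\right)} 18 - 77 = \frac{61 - 5 \cdot 1 \cdot 2}{-12 + 1 \cdot 2} \cdot 18 - 77 = \frac{61 - 10}{-12 + 2} \cdot 18 - 77 = \frac{61 - 10}{-10} \cdot 18 - 77 = \left(- \frac{1}{10}\right) 51 \cdot 18 - 77 = \left(- \frac{51}{10}\right) 18 - 77 = - \frac{459}{5} - 77 = - \frac{844}{5}$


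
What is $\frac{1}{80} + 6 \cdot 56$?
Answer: $\frac{26881}{80} \approx 336.01$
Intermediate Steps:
$\frac{1}{80} + 6 \cdot 56 = \frac{1}{80} + 336 = \frac{26881}{80}$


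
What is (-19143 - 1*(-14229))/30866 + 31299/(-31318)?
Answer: -559985793/483330694 ≈ -1.1586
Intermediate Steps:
(-19143 - 1*(-14229))/30866 + 31299/(-31318) = (-19143 + 14229)*(1/30866) + 31299*(-1/31318) = -4914*1/30866 - 31299/31318 = -2457/15433 - 31299/31318 = -559985793/483330694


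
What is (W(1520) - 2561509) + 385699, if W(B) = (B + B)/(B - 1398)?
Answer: -132722890/61 ≈ -2.1758e+6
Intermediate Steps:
W(B) = 2*B/(-1398 + B) (W(B) = (2*B)/(-1398 + B) = 2*B/(-1398 + B))
(W(1520) - 2561509) + 385699 = (2*1520/(-1398 + 1520) - 2561509) + 385699 = (2*1520/122 - 2561509) + 385699 = (2*1520*(1/122) - 2561509) + 385699 = (1520/61 - 2561509) + 385699 = -156250529/61 + 385699 = -132722890/61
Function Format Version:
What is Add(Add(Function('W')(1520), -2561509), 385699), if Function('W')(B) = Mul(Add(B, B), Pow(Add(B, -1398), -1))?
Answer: Rational(-132722890, 61) ≈ -2.1758e+6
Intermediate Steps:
Function('W')(B) = Mul(2, B, Pow(Add(-1398, B), -1)) (Function('W')(B) = Mul(Mul(2, B), Pow(Add(-1398, B), -1)) = Mul(2, B, Pow(Add(-1398, B), -1)))
Add(Add(Function('W')(1520), -2561509), 385699) = Add(Add(Mul(2, 1520, Pow(Add(-1398, 1520), -1)), -2561509), 385699) = Add(Add(Mul(2, 1520, Pow(122, -1)), -2561509), 385699) = Add(Add(Mul(2, 1520, Rational(1, 122)), -2561509), 385699) = Add(Add(Rational(1520, 61), -2561509), 385699) = Add(Rational(-156250529, 61), 385699) = Rational(-132722890, 61)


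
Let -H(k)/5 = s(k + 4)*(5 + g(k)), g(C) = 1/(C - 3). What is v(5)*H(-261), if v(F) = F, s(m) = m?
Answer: 8474575/264 ≈ 32101.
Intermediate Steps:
g(C) = 1/(-3 + C)
H(k) = -5*(4 + k)*(5 + 1/(-3 + k)) (H(k) = -5*(k + 4)*(5 + 1/(-3 + k)) = -5*(4 + k)*(5 + 1/(-3 + k)))
v(5)*H(-261) = 5*(5*(56 - 6*(-261) - 5*(-261)**2)/(-3 - 261)) = 5*(5*(56 + 1566 - 5*68121)/(-264)) = 5*(5*(-1/264)*(56 + 1566 - 340605)) = 5*(5*(-1/264)*(-338983)) = 5*(1694915/264) = 8474575/264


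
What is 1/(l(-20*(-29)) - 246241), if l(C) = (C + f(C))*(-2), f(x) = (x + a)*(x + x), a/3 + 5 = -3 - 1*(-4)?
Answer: -1/1565161 ≈ -6.3891e-7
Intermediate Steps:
a = -12 (a = -15 + 3*(-3 - 1*(-4)) = -15 + 3*(-3 + 4) = -15 + 3*1 = -15 + 3 = -12)
f(x) = 2*x*(-12 + x) (f(x) = (x - 12)*(x + x) = (-12 + x)*(2*x) = 2*x*(-12 + x))
l(C) = -2*C - 4*C*(-12 + C) (l(C) = (C + 2*C*(-12 + C))*(-2) = -2*C - 4*C*(-12 + C))
1/(l(-20*(-29)) - 246241) = 1/(2*(-20*(-29))*(23 - (-40)*(-29)) - 246241) = 1/(2*580*(23 - 2*580) - 246241) = 1/(2*580*(23 - 1160) - 246241) = 1/(2*580*(-1137) - 246241) = 1/(-1318920 - 246241) = 1/(-1565161) = -1/1565161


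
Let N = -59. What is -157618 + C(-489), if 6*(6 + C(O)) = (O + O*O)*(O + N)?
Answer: -21952680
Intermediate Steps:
C(O) = -6 + (-59 + O)*(O + O**2)/6 (C(O) = -6 + ((O + O*O)*(O - 59))/6 = -6 + ((O + O**2)*(-59 + O))/6 = -6 + ((-59 + O)*(O + O**2))/6 = -6 + (-59 + O)*(O + O**2)/6)
-157618 + C(-489) = -157618 + (-6 - 59/6*(-489) - 29/3*(-489)**2 + (1/6)*(-489)**3) = -157618 + (-6 + 9617/2 - 29/3*239121 + (1/6)*(-116930169)) = -157618 + (-6 + 9617/2 - 2311503 - 38976723/2) = -157618 - 21795062 = -21952680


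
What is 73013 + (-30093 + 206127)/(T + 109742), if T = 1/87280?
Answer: 233118150154471/3192760587 ≈ 73015.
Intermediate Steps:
T = 1/87280 ≈ 1.1457e-5
73013 + (-30093 + 206127)/(T + 109742) = 73013 + (-30093 + 206127)/(1/87280 + 109742) = 73013 + 176034/(9578281761/87280) = 73013 + 176034*(87280/9578281761) = 73013 + 5121415840/3192760587 = 233118150154471/3192760587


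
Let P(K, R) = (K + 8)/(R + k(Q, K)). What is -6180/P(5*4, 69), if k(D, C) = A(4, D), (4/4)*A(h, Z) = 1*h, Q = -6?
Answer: -112785/7 ≈ -16112.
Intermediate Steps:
A(h, Z) = h (A(h, Z) = 1*h = h)
k(D, C) = 4
P(K, R) = (8 + K)/(4 + R) (P(K, R) = (K + 8)/(R + 4) = (8 + K)/(4 + R))
-6180/P(5*4, 69) = -6180*(4 + 69)/(8 + 5*4) = -6180*73/(8 + 20) = -6180/((1/73)*28) = -6180/28/73 = -6180*73/28 = -112785/7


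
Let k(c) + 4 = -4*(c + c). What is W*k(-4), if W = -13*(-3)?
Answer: 1092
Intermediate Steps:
k(c) = -4 - 8*c (k(c) = -4 - 4*(c + c) = -4 - 8*c)
W = 39
W*k(-4) = 39*(-4 - 8*(-4)) = 39*(-4 + 32) = 39*28 = 1092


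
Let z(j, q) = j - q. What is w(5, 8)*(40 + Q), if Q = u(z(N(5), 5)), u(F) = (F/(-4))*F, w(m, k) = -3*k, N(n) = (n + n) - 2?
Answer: -906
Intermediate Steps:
N(n) = -2 + 2*n (N(n) = 2*n - 2 = -2 + 2*n)
u(F) = -F²/4 (u(F) = (F*(-¼))*F = (-F/4)*F = -F²/4)
Q = -9/4 (Q = -((-2 + 2*5) - 1*5)²/4 = -((-2 + 10) - 5)²/4 = -(8 - 5)²/4 = -¼*3² = -¼*9 = -9/4 ≈ -2.2500)
w(5, 8)*(40 + Q) = (-3*8)*(40 - 9/4) = -24*151/4 = -906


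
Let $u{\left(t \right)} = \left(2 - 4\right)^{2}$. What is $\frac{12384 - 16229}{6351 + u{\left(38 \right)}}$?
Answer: $- \frac{769}{1271} \approx -0.60504$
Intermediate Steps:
$u{\left(t \right)} = 4$ ($u{\left(t \right)} = \left(-2\right)^{2} = 4$)
$\frac{12384 - 16229}{6351 + u{\left(38 \right)}} = \frac{12384 - 16229}{6351 + 4} = - \frac{3845}{6355} = \left(-3845\right) \frac{1}{6355} = - \frac{769}{1271}$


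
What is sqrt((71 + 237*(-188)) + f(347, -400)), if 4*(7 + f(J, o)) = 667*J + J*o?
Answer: I*sqrt(85319)/2 ≈ 146.05*I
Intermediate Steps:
f(J, o) = -7 + 667*J/4 + J*o/4 (f(J, o) = -7 + (667*J + J*o)/4 = -7 + (667*J/4 + J*o/4) = -7 + 667*J/4 + J*o/4)
sqrt((71 + 237*(-188)) + f(347, -400)) = sqrt((71 + 237*(-188)) + (-7 + (667/4)*347 + (1/4)*347*(-400))) = sqrt((71 - 44556) + (-7 + 231449/4 - 34700)) = sqrt(-44485 + 92621/4) = sqrt(-85319/4) = I*sqrt(85319)/2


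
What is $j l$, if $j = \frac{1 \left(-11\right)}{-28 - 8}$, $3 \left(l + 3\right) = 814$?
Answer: $\frac{8855}{108} \approx 81.991$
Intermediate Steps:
$l = \frac{805}{3}$ ($l = -3 + \frac{1}{3} \cdot 814 = -3 + \frac{814}{3} = \frac{805}{3} \approx 268.33$)
$j = \frac{11}{36}$ ($j = - \frac{11}{-36} = \left(-11\right) \left(- \frac{1}{36}\right) = \frac{11}{36} \approx 0.30556$)
$j l = \frac{11}{36} \cdot \frac{805}{3} = \frac{8855}{108}$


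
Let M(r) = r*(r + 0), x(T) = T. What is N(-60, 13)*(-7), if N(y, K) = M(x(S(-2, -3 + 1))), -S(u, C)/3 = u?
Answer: -252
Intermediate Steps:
S(u, C) = -3*u
M(r) = r**2 (M(r) = r*r = r**2)
N(y, K) = 36 (N(y, K) = (-3*(-2))**2 = 6**2 = 36)
N(-60, 13)*(-7) = 36*(-7) = -252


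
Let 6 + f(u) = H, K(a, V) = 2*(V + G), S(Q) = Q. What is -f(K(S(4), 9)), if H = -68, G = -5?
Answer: 74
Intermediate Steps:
K(a, V) = -10 + 2*V (K(a, V) = 2*(V - 5) = 2*(-5 + V) = -10 + 2*V)
f(u) = -74 (f(u) = -6 - 68 = -74)
-f(K(S(4), 9)) = -1*(-74) = 74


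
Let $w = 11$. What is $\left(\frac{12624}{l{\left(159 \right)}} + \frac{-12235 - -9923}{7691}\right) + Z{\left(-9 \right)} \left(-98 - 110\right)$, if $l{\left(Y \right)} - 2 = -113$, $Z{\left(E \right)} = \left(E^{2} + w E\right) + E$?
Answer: $\frac{1565679000}{284567} \approx 5502.0$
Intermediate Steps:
$Z{\left(E \right)} = E^{2} + 12 E$ ($Z{\left(E \right)} = \left(E^{2} + 11 E\right) + E = E^{2} + 12 E$)
$l{\left(Y \right)} = -111$ ($l{\left(Y \right)} = 2 - 113 = -111$)
$\left(\frac{12624}{l{\left(159 \right)}} + \frac{-12235 - -9923}{7691}\right) + Z{\left(-9 \right)} \left(-98 - 110\right) = \left(\frac{12624}{-111} + \frac{-12235 - -9923}{7691}\right) + - 9 \left(12 - 9\right) \left(-98 - 110\right) = \left(12624 \left(- \frac{1}{111}\right) + \left(-12235 + 9923\right) \frac{1}{7691}\right) + \left(-9\right) 3 \left(-208\right) = \left(- \frac{4208}{37} - \frac{2312}{7691}\right) - -5616 = \left(- \frac{4208}{37} - \frac{2312}{7691}\right) + 5616 = - \frac{32449272}{284567} + 5616 = \frac{1565679000}{284567}$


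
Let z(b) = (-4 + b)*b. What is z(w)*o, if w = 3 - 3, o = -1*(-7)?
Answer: 0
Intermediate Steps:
o = 7
w = 0
z(b) = b*(-4 + b)
z(w)*o = (0*(-4 + 0))*7 = (0*(-4))*7 = 0*7 = 0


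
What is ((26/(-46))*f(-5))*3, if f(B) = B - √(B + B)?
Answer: 195/23 + 39*I*√10/23 ≈ 8.4783 + 5.3621*I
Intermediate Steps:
f(B) = B - √2*√B (f(B) = B - √(2*B) = B - √2*√B)
((26/(-46))*f(-5))*3 = ((26/(-46))*(-5 - √2*√(-5)))*3 = ((26*(-1/46))*(-5 - √2*I*√5))*3 = -13*(-5 - I*√10)/23*3 = (65/23 + 13*I*√10/23)*3 = 195/23 + 39*I*√10/23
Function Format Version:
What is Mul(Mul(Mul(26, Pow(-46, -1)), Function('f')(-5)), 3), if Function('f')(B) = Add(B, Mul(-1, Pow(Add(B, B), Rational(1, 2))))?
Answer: Add(Rational(195, 23), Mul(Rational(39, 23), I, Pow(10, Rational(1, 2)))) ≈ Add(8.4783, Mul(5.3621, I))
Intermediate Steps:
Function('f')(B) = Add(B, Mul(-1, Pow(2, Rational(1, 2)), Pow(B, Rational(1, 2)))) (Function('f')(B) = Add(B, Mul(-1, Pow(Mul(2, B), Rational(1, 2)))) = Add(B, Mul(-1, Mul(Pow(2, Rational(1, 2)), Pow(B, Rational(1, 2))))) = Add(B, Mul(-1, Pow(2, Rational(1, 2)), Pow(B, Rational(1, 2)))))
Mul(Mul(Mul(26, Pow(-46, -1)), Function('f')(-5)), 3) = Mul(Mul(Mul(26, Pow(-46, -1)), Add(-5, Mul(-1, Pow(2, Rational(1, 2)), Pow(-5, Rational(1, 2))))), 3) = Mul(Mul(Mul(26, Rational(-1, 46)), Add(-5, Mul(-1, Pow(2, Rational(1, 2)), Mul(I, Pow(5, Rational(1, 2)))))), 3) = Mul(Mul(Rational(-13, 23), Add(-5, Mul(-1, I, Pow(10, Rational(1, 2))))), 3) = Mul(Add(Rational(65, 23), Mul(Rational(13, 23), I, Pow(10, Rational(1, 2)))), 3) = Add(Rational(195, 23), Mul(Rational(39, 23), I, Pow(10, Rational(1, 2))))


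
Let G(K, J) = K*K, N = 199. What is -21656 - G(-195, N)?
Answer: -59681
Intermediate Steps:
G(K, J) = K²
-21656 - G(-195, N) = -21656 - 1*(-195)² = -21656 - 1*38025 = -21656 - 38025 = -59681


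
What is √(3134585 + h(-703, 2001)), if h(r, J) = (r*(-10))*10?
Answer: √3204885 ≈ 1790.2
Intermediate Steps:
h(r, J) = -100*r (h(r, J) = -10*r*10 = -100*r)
√(3134585 + h(-703, 2001)) = √(3134585 - 100*(-703)) = √(3134585 + 70300) = √3204885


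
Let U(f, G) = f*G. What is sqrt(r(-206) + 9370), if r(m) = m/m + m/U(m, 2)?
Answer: sqrt(37486)/2 ≈ 96.807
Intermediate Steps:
U(f, G) = G*f
r(m) = 3/2 (r(m) = m/m + m/((2*m)) = 1 + m*(1/(2*m)) = 1 + 1/2 = 3/2)
sqrt(r(-206) + 9370) = sqrt(3/2 + 9370) = sqrt(18743/2) = sqrt(37486)/2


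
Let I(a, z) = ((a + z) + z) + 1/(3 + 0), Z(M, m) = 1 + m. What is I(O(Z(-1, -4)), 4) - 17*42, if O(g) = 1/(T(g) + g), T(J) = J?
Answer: -4235/6 ≈ -705.83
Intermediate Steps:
O(g) = 1/(2*g) (O(g) = 1/(g + g) = 1/(2*g))
I(a, z) = ⅓ + a + 2*z (I(a, z) = (a + 2*z) + 1/3 = (a + 2*z) + ⅓ = ⅓ + a + 2*z)
I(O(Z(-1, -4)), 4) - 17*42 = (⅓ + 1/(2*(1 - 4)) + 2*4) - 17*42 = (⅓ + (½)/(-3) + 8) - 714 = (⅓ + (½)*(-⅓) + 8) - 714 = (⅓ - ⅙ + 8) - 714 = 49/6 - 714 = -4235/6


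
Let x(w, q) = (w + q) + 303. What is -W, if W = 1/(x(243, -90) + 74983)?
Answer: -1/75439 ≈ -1.3256e-5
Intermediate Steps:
x(w, q) = 303 + q + w (x(w, q) = (q + w) + 303 = 303 + q + w)
W = 1/75439 (W = 1/((303 - 90 + 243) + 74983) = 1/(456 + 74983) = 1/75439 ≈ 1.3256e-5)
-W = -1*1/75439 = -1/75439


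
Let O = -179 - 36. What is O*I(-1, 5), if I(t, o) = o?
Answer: -1075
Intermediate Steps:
O = -215
O*I(-1, 5) = -215*5 = -1075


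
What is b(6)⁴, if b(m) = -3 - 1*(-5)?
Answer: 16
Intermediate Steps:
b(m) = 2 (b(m) = -3 + 5 = 2)
b(6)⁴ = 2⁴ = 16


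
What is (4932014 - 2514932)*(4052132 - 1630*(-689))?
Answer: 12508887600564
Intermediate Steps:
(4932014 - 2514932)*(4052132 - 1630*(-689)) = 2417082*(4052132 + 1123070) = 2417082*5175202 = 12508887600564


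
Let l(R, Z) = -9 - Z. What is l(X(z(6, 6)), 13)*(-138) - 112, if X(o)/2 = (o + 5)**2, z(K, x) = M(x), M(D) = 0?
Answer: 2924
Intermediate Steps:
z(K, x) = 0
X(o) = 2*(5 + o)**2 (X(o) = 2*(o + 5)**2 = 2*(5 + o)**2)
l(X(z(6, 6)), 13)*(-138) - 112 = (-9 - 1*13)*(-138) - 112 = (-9 - 13)*(-138) - 112 = -22*(-138) - 112 = 3036 - 112 = 2924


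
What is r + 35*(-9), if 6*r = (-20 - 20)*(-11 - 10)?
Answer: -175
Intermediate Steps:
r = 140 (r = ((-20 - 20)*(-11 - 10))/6 = (-40*(-21))/6 = (⅙)*840 = 140)
r + 35*(-9) = 140 + 35*(-9) = 140 - 315 = -175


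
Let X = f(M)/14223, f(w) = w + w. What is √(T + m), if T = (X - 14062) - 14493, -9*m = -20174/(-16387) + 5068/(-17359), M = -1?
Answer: I*√9539341742776733250087572551/577986010437 ≈ 168.98*I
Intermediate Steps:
f(w) = 2*w
X = -2/14223 (X = (2*(-1))/14223 = -2*1/14223 = -2/14223 ≈ -0.00014062)
m = -38164450/365736771 (m = -(-20174/(-16387) + 5068/(-17359))/9 = -(-20174*(-1/16387) + 5068*(-1/17359))/9 = -(2882/2341 - 5068/17359)/9 = -⅑*38164450/40637419 = -38164450/365736771 ≈ -0.10435)
T = -406137767/14223 (T = (-2/14223 - 14062) - 14493 = -200003828/14223 - 14493 = -406137767/14223 ≈ -28555.)
√(T + m) = √(-406137767/14223 - 38164450/365736771) = √(-49513352765567569/1733958031311) = I*√9539341742776733250087572551/577986010437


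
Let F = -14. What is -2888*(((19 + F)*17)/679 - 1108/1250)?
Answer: 932942408/424375 ≈ 2198.4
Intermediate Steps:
-2888*(((19 + F)*17)/679 - 1108/1250) = -2888*(((19 - 14)*17)/679 - 1108/1250) = -2888*((5*17)*(1/679) - 1108*1/1250) = -2888*(85*(1/679) - 554/625) = -2888*(85/679 - 554/625) = -2888*(-323041/424375) = 932942408/424375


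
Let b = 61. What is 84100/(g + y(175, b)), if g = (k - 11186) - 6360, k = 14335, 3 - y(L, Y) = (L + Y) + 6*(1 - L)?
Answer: -841/24 ≈ -35.042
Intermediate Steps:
y(L, Y) = -3 - Y + 5*L (y(L, Y) = 3 - ((L + Y) + 6*(1 - L)) = 3 - ((L + Y) + (6 - 6*L)) = 3 - (6 + Y - 5*L) = 3 + (-6 - Y + 5*L) = -3 - Y + 5*L)
g = -3211 (g = (14335 - 11186) - 6360 = 3149 - 6360 = -3211)
84100/(g + y(175, b)) = 84100/(-3211 + (-3 - 1*61 + 5*175)) = 84100/(-3211 + (-3 - 61 + 875)) = 84100/(-3211 + 811) = 84100/(-2400) = 84100*(-1/2400) = -841/24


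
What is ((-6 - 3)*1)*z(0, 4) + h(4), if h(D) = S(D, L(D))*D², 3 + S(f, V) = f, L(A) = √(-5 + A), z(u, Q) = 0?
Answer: 16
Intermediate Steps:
S(f, V) = -3 + f
h(D) = D²*(-3 + D) (h(D) = (-3 + D)*D² = D²*(-3 + D))
((-6 - 3)*1)*z(0, 4) + h(4) = ((-6 - 3)*1)*0 + 4²*(-3 + 4) = -9*1*0 + 16*1 = -9*0 + 16 = 0 + 16 = 16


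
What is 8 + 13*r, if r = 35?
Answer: 463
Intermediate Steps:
8 + 13*r = 8 + 13*35 = 8 + 455 = 463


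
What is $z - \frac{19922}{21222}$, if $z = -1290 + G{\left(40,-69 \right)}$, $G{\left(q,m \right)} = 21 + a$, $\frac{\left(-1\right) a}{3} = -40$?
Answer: $- \frac{12202000}{10611} \approx -1149.9$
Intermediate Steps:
$a = 120$ ($a = \left(-3\right) \left(-40\right) = 120$)
$G{\left(q,m \right)} = 141$ ($G{\left(q,m \right)} = 21 + 120 = 141$)
$z = -1149$ ($z = -1290 + 141 = -1149$)
$z - \frac{19922}{21222} = -1149 - \frac{19922}{21222} = -1149 - \frac{9961}{10611} = - \frac{12202000}{10611}$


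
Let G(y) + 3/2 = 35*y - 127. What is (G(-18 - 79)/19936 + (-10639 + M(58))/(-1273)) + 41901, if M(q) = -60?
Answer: 2127189023153/50757056 ≈ 41909.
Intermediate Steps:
G(y) = -257/2 + 35*y (G(y) = -3/2 + (35*y - 127) = -3/2 + (-127 + 35*y) = -257/2 + 35*y)
(G(-18 - 79)/19936 + (-10639 + M(58))/(-1273)) + 41901 = ((-257/2 + 35*(-18 - 79))/19936 + (-10639 - 60)/(-1273)) + 41901 = ((-257/2 + 35*(-97))*(1/19936) - 10699*(-1/1273)) + 41901 = ((-257/2 - 3395)*(1/19936) + 10699/1273) + 41901 = (-7047/2*1/19936 + 10699/1273) + 41901 = (-7047/39872 + 10699/1273) + 41901 = 417619697/50757056 + 41901 = 2127189023153/50757056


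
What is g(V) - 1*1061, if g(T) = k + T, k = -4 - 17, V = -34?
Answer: -1116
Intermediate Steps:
k = -21
g(T) = -21 + T
g(V) - 1*1061 = (-21 - 34) - 1*1061 = -55 - 1061 = -1116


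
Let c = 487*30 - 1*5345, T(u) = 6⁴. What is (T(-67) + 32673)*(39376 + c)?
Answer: 1652286129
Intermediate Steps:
T(u) = 1296
c = 9265 (c = 14610 - 5345 = 9265)
(T(-67) + 32673)*(39376 + c) = (1296 + 32673)*(39376 + 9265) = 33969*48641 = 1652286129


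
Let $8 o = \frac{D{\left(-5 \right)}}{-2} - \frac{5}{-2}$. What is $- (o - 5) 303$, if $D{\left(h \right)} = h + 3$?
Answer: $\frac{22119}{16} \approx 1382.4$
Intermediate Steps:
$D{\left(h \right)} = 3 + h$
$o = \frac{7}{16}$ ($o = \frac{\frac{3 - 5}{-2} - \frac{5}{-2}}{8} = \frac{\left(-2\right) \left(- \frac{1}{2}\right) - - \frac{5}{2}}{8} = \frac{1 + \frac{5}{2}}{8} = \frac{1}{8} \cdot \frac{7}{2} = \frac{7}{16} \approx 0.4375$)
$- (o - 5) 303 = - (\frac{7}{16} - 5) 303 = \left(-1\right) \left(- \frac{73}{16}\right) 303 = \frac{73}{16} \cdot 303 = \frac{22119}{16}$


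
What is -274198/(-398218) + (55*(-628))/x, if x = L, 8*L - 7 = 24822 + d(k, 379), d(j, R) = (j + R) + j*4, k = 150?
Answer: -25729491519/2584235711 ≈ -9.9563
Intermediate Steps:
d(j, R) = R + 5*j (d(j, R) = (R + j) + 4*j = R + 5*j)
L = 12979/4 (L = 7/8 + (24822 + (379 + 5*150))/8 = 7/8 + (24822 + (379 + 750))/8 = 7/8 + (24822 + 1129)/8 = 7/8 + (⅛)*25951 = 7/8 + 25951/8 = 12979/4 ≈ 3244.8)
x = 12979/4 ≈ 3244.8
-274198/(-398218) + (55*(-628))/x = -274198/(-398218) + (55*(-628))/(12979/4) = -274198*(-1/398218) - 34540*4/12979 = 137099/199109 - 138160/12979 = -25729491519/2584235711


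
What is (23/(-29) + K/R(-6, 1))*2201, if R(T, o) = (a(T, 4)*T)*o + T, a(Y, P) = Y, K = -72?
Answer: -1019063/145 ≈ -7028.0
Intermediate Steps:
R(T, o) = T + o*T² (R(T, o) = (T*T)*o + T = T²*o + T = o*T² + T = T + o*T²)
(23/(-29) + K/R(-6, 1))*2201 = (23/(-29) - 72*(-1/(6*(1 - 6*1))))*2201 = (23*(-1/29) - 72*(-1/(6*(1 - 6))))*2201 = (-23/29 - 72/((-6*(-5))))*2201 = (-23/29 - 72/30)*2201 = (-23/29 - 72*1/30)*2201 = (-23/29 - 12/5)*2201 = -463/145*2201 = -1019063/145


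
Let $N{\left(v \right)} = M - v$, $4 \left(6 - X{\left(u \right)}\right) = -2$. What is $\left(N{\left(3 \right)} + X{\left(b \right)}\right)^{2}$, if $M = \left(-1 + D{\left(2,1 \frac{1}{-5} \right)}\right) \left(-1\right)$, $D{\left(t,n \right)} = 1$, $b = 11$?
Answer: $\frac{49}{4} \approx 12.25$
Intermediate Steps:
$X{\left(u \right)} = \frac{13}{2}$ ($X{\left(u \right)} = 6 - - \frac{1}{2} = 6 + \frac{1}{2} = \frac{13}{2}$)
$M = 0$ ($M = \left(-1 + 1\right) \left(-1\right) = 0 \left(-1\right) = 0$)
$N{\left(v \right)} = - v$ ($N{\left(v \right)} = 0 - v = - v$)
$\left(N{\left(3 \right)} + X{\left(b \right)}\right)^{2} = \left(\left(-1\right) 3 + \frac{13}{2}\right)^{2} = \left(-3 + \frac{13}{2}\right)^{2} = \left(\frac{7}{2}\right)^{2} = \frac{49}{4}$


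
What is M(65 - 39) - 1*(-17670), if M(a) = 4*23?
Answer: 17762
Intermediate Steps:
M(a) = 92
M(65 - 39) - 1*(-17670) = 92 - 1*(-17670) = 92 + 17670 = 17762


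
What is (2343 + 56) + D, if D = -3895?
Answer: -1496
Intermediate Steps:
(2343 + 56) + D = (2343 + 56) - 3895 = 2399 - 3895 = -1496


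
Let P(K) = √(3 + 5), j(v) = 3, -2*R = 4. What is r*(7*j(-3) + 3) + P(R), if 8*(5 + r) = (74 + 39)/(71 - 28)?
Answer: -4821/43 + 2*√2 ≈ -109.29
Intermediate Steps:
R = -2 (R = -½*4 = -2)
r = -1607/344 (r = -5 + ((74 + 39)/(71 - 28))/8 = -5 + (113/43)/8 = -5 + (113*(1/43))/8 = -5 + (⅛)*(113/43) = -5 + 113/344 = -1607/344 ≈ -4.6715)
P(K) = 2*√2 (P(K) = √8 = 2*√2)
r*(7*j(-3) + 3) + P(R) = -1607*(7*3 + 3)/344 + 2*√2 = -1607*(21 + 3)/344 + 2*√2 = -1607/344*24 + 2*√2 = -4821/43 + 2*√2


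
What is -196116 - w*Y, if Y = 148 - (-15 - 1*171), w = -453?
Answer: -44814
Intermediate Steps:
Y = 334 (Y = 148 - (-15 - 171) = 148 - 1*(-186) = 148 + 186 = 334)
-196116 - w*Y = -196116 - (-453)*334 = -196116 - 1*(-151302) = -196116 + 151302 = -44814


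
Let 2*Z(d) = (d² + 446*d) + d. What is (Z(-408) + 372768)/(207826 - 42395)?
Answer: 52116/23633 ≈ 2.2052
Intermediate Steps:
Z(d) = d²/2 + 447*d/2 (Z(d) = ((d² + 446*d) + d)/2 = (d² + 447*d)/2 = d²/2 + 447*d/2)
(Z(-408) + 372768)/(207826 - 42395) = ((½)*(-408)*(447 - 408) + 372768)/(207826 - 42395) = ((½)*(-408)*39 + 372768)/165431 = (-7956 + 372768)*(1/165431) = 364812*(1/165431) = 52116/23633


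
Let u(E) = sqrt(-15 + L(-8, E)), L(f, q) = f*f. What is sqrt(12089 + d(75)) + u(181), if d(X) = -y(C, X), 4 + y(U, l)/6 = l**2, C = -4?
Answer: 7 + I*sqrt(21637) ≈ 7.0 + 147.1*I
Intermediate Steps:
y(U, l) = -24 + 6*l**2
L(f, q) = f**2
d(X) = 24 - 6*X**2 (d(X) = -(-24 + 6*X**2) = 24 - 6*X**2)
u(E) = 7 (u(E) = sqrt(-15 + (-8)**2) = sqrt(-15 + 64) = sqrt(49) = 7)
sqrt(12089 + d(75)) + u(181) = sqrt(12089 + (24 - 6*75**2)) + 7 = sqrt(12089 + (24 - 6*5625)) + 7 = sqrt(12089 + (24 - 33750)) + 7 = sqrt(12089 - 33726) + 7 = sqrt(-21637) + 7 = I*sqrt(21637) + 7 = 7 + I*sqrt(21637)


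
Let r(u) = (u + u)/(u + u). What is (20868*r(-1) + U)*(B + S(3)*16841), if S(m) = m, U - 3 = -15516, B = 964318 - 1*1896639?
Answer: -4722028290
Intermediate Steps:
B = -932321 (B = 964318 - 1896639 = -932321)
U = -15513 (U = 3 - 15516 = -15513)
r(u) = 1 (r(u) = (2*u)/((2*u)) = (2*u)*(1/(2*u)) = 1)
(20868*r(-1) + U)*(B + S(3)*16841) = (20868*1 - 15513)*(-932321 + 3*16841) = (20868 - 15513)*(-932321 + 50523) = 5355*(-881798) = -4722028290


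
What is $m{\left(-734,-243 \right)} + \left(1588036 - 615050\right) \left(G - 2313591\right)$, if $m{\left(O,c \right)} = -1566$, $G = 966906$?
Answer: $-1310305652976$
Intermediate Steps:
$m{\left(-734,-243 \right)} + \left(1588036 - 615050\right) \left(G - 2313591\right) = -1566 + \left(1588036 - 615050\right) \left(966906 - 2313591\right) = -1566 + 972986 \left(-1346685\right) = -1566 - 1310305651410 = -1310305652976$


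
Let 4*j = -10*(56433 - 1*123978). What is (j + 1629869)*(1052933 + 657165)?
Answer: 3076007140687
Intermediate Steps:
j = 337725/2 (j = (-10*(56433 - 1*123978))/4 = (-10*(56433 - 123978))/4 = (-10*(-67545))/4 = (1/4)*675450 = 337725/2 ≈ 1.6886e+5)
(j + 1629869)*(1052933 + 657165) = (337725/2 + 1629869)*(1052933 + 657165) = (3597463/2)*1710098 = 3076007140687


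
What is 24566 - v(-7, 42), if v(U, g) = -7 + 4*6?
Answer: 24549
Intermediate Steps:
v(U, g) = 17 (v(U, g) = -7 + 24 = 17)
24566 - v(-7, 42) = 24566 - 1*17 = 24566 - 17 = 24549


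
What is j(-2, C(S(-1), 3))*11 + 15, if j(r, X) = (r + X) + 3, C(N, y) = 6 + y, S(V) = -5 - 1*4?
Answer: 125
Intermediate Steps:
S(V) = -9 (S(V) = -5 - 4 = -9)
j(r, X) = 3 + X + r (j(r, X) = (X + r) + 3 = 3 + X + r)
j(-2, C(S(-1), 3))*11 + 15 = (3 + (6 + 3) - 2)*11 + 15 = (3 + 9 - 2)*11 + 15 = 10*11 + 15 = 110 + 15 = 125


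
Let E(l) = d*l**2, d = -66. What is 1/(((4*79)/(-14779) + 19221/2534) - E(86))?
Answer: 37449986/18280969632511 ≈ 2.0486e-6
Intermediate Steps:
E(l) = -66*l**2
1/(((4*79)/(-14779) + 19221/2534) - E(86)) = 1/(((4*79)/(-14779) + 19221/2534) - (-66)*86**2) = 1/((316*(-1/14779) + 19221*(1/2534)) - (-66)*7396) = 1/((-316/14779 + 19221/2534) - 1*(-488136)) = 1/(283266415/37449986 + 488136) = 1/(18280969632511/37449986) = 37449986/18280969632511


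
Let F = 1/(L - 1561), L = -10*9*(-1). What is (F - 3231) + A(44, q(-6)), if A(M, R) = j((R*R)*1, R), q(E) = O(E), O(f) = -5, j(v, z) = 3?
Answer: -4748389/1471 ≈ -3228.0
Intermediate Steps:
q(E) = -5
A(M, R) = 3
L = 90 (L = -90*(-1) = 90)
F = -1/1471 (F = 1/(90 - 1561) = 1/(-1471) = -1/1471 ≈ -0.00067981)
(F - 3231) + A(44, q(-6)) = (-1/1471 - 3231) + 3 = -4752802/1471 + 3 = -4748389/1471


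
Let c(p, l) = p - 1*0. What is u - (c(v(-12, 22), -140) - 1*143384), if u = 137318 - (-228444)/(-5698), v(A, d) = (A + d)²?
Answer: 799320876/2849 ≈ 2.8056e+5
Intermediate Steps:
c(p, l) = p (c(p, l) = p + 0 = p)
u = 391104760/2849 (u = 137318 - (-228444)*(-1)/5698 = 137318 - 1*114222/2849 = 137318 - 114222/2849 = 391104760/2849 ≈ 1.3728e+5)
u - (c(v(-12, 22), -140) - 1*143384) = 391104760/2849 - ((-12 + 22)² - 1*143384) = 391104760/2849 - (10² - 143384) = 391104760/2849 - (100 - 143384) = 391104760/2849 - 1*(-143284) = 391104760/2849 + 143284 = 799320876/2849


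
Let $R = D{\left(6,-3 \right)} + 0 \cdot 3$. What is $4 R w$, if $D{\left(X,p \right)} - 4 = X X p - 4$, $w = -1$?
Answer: $432$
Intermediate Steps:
$D{\left(X,p \right)} = p X^{2}$ ($D{\left(X,p \right)} = 4 + \left(X X p - 4\right) = 4 + \left(X^{2} p - 4\right) = 4 + \left(p X^{2} - 4\right) = 4 + \left(-4 + p X^{2}\right) = p X^{2}$)
$R = -108$ ($R = - 3 \cdot 6^{2} + 0 \cdot 3 = \left(-3\right) 36 + 0 = -108 + 0 = -108$)
$4 R w = 4 \left(-108\right) \left(-1\right) = \left(-432\right) \left(-1\right) = 432$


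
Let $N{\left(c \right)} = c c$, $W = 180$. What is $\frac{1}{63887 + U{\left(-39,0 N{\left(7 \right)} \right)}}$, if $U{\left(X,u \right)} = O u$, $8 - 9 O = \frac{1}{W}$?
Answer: $\frac{1}{63887} \approx 1.5653 \cdot 10^{-5}$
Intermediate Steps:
$N{\left(c \right)} = c^{2}$
$O = \frac{1439}{1620}$ ($O = \frac{8}{9} - \frac{1}{9 \cdot 180} = \frac{8}{9} - \frac{1}{1620} = \frac{1439}{1620} \approx 0.88827$)
$U{\left(X,u \right)} = \frac{1439 u}{1620}$
$\frac{1}{63887 + U{\left(-39,0 N{\left(7 \right)} \right)}} = \frac{1}{63887 + \frac{1439 \cdot 0 \cdot 7^{2}}{1620}} = \frac{1}{63887 + \frac{1439 \cdot 0 \cdot 49}{1620}} = \frac{1}{63887 + \frac{1439}{1620} \cdot 0} = \frac{1}{63887 + 0} = \frac{1}{63887}$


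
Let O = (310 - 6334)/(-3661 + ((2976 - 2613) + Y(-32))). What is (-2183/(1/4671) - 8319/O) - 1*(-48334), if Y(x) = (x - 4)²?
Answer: -10191828609/1004 ≈ -1.0151e+7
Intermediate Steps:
Y(x) = (-4 + x)²
O = 3012/1001 (O = (310 - 6334)/(-3661 + ((2976 - 2613) + (-4 - 32)²)) = -6024/(-3661 + (363 + (-36)²)) = -6024/(-3661 + (363 + 1296)) = -6024/(-3661 + 1659) = -6024/(-2002) = -6024*(-1/2002) = 3012/1001 ≈ 3.0090)
(-2183/(1/4671) - 8319/O) - 1*(-48334) = (-2183/(1/4671) - 8319/3012/1001) - 1*(-48334) = (-2183/1/4671 - 8319*1001/3012) + 48334 = (-2183*4671 - 2775773/1004) + 48334 = (-10196793 - 2775773/1004) + 48334 = -10240355945/1004 + 48334 = -10191828609/1004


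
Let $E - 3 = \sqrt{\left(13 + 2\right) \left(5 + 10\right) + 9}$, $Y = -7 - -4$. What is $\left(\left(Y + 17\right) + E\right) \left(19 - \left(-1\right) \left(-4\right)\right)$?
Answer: $255 + 45 \sqrt{26} \approx 484.46$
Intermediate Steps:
$Y = -3$ ($Y = -7 + 4 = -3$)
$E = 3 + 3 \sqrt{26}$ ($E = 3 + \sqrt{\left(13 + 2\right) \left(5 + 10\right) + 9} = 3 + \sqrt{15 \cdot 15 + 9} = 3 + \sqrt{225 + 9} = 3 + \sqrt{234} = 3 + 3 \sqrt{26} \approx 18.297$)
$\left(\left(Y + 17\right) + E\right) \left(19 - \left(-1\right) \left(-4\right)\right) = \left(\left(-3 + 17\right) + \left(3 + 3 \sqrt{26}\right)\right) \left(19 - \left(-1\right) \left(-4\right)\right) = \left(14 + \left(3 + 3 \sqrt{26}\right)\right) \left(19 - 4\right) = \left(17 + 3 \sqrt{26}\right) \left(19 - 4\right) = \left(17 + 3 \sqrt{26}\right) 15 = 255 + 45 \sqrt{26}$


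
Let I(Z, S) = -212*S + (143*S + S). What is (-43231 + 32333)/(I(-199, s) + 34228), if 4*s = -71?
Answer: -10898/35435 ≈ -0.30755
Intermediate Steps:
s = -71/4 (s = (¼)*(-71) = -71/4 ≈ -17.750)
I(Z, S) = -68*S (I(Z, S) = -212*S + 144*S = -68*S)
(-43231 + 32333)/(I(-199, s) + 34228) = (-43231 + 32333)/(-68*(-71/4) + 34228) = -10898/(1207 + 34228) = -10898/35435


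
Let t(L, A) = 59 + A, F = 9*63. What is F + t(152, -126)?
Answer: 500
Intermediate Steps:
F = 567
F + t(152, -126) = 567 + (59 - 126) = 567 - 67 = 500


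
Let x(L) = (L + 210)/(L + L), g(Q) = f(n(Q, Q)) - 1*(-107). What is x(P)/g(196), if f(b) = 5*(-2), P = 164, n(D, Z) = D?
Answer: 187/15908 ≈ 0.011755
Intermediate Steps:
f(b) = -10
g(Q) = 97 (g(Q) = -10 - 1*(-107) = -10 + 107 = 97)
x(L) = (210 + L)/(2*L) (x(L) = (210 + L)/((2*L)) = (210 + L)*(1/(2*L)) = (210 + L)/(2*L))
x(P)/g(196) = ((1/2)*(210 + 164)/164)/97 = ((1/2)*(1/164)*374)*(1/97) = (187/164)*(1/97) = 187/15908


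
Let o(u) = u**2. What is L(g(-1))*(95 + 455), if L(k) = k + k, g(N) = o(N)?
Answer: 1100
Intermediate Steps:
g(N) = N**2
L(k) = 2*k
L(g(-1))*(95 + 455) = (2*(-1)**2)*(95 + 455) = (2*1)*550 = 2*550 = 1100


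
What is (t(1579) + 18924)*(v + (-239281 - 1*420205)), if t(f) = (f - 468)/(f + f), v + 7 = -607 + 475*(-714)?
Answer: -29859140336375/1579 ≈ -1.8910e+10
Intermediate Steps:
v = -339764 (v = -7 + (-607 + 475*(-714)) = -7 + (-607 - 339150) = -7 - 339757 = -339764)
t(f) = (-468 + f)/(2*f) (t(f) = (-468 + f)/((2*f)) = (-468 + f)*(1/(2*f)) = (-468 + f)/(2*f))
(t(1579) + 18924)*(v + (-239281 - 1*420205)) = ((1/2)*(-468 + 1579)/1579 + 18924)*(-339764 + (-239281 - 1*420205)) = ((1/2)*(1/1579)*1111 + 18924)*(-339764 + (-239281 - 420205)) = (1111/3158 + 18924)*(-339764 - 659486) = (59763103/3158)*(-999250) = -29859140336375/1579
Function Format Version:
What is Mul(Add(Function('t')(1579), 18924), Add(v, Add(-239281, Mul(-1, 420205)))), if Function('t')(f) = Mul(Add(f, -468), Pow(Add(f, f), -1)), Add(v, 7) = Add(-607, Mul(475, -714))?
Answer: Rational(-29859140336375, 1579) ≈ -1.8910e+10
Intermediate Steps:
v = -339764 (v = Add(-7, Add(-607, Mul(475, -714))) = Add(-7, Add(-607, -339150)) = Add(-7, -339757) = -339764)
Function('t')(f) = Mul(Rational(1, 2), Pow(f, -1), Add(-468, f)) (Function('t')(f) = Mul(Add(-468, f), Pow(Mul(2, f), -1)) = Mul(Add(-468, f), Mul(Rational(1, 2), Pow(f, -1))) = Mul(Rational(1, 2), Pow(f, -1), Add(-468, f)))
Mul(Add(Function('t')(1579), 18924), Add(v, Add(-239281, Mul(-1, 420205)))) = Mul(Add(Mul(Rational(1, 2), Pow(1579, -1), Add(-468, 1579)), 18924), Add(-339764, Add(-239281, Mul(-1, 420205)))) = Mul(Add(Mul(Rational(1, 2), Rational(1, 1579), 1111), 18924), Add(-339764, Add(-239281, -420205))) = Mul(Add(Rational(1111, 3158), 18924), Add(-339764, -659486)) = Mul(Rational(59763103, 3158), -999250) = Rational(-29859140336375, 1579)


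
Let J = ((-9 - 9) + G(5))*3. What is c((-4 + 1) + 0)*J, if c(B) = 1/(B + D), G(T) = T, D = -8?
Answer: 39/11 ≈ 3.5455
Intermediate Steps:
c(B) = 1/(-8 + B) (c(B) = 1/(B - 8) = 1/(-8 + B))
J = -39 (J = ((-9 - 9) + 5)*3 = (-18 + 5)*3 = -13*3 = -39)
c((-4 + 1) + 0)*J = -39/(-8 + ((-4 + 1) + 0)) = -39/(-8 + (-3 + 0)) = -39/(-8 - 3) = -39/(-11) = -1/11*(-39) = 39/11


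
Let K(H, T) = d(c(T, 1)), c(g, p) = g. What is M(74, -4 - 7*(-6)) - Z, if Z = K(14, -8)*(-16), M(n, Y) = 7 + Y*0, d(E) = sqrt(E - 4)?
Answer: 7 + 32*I*sqrt(3) ≈ 7.0 + 55.426*I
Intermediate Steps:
d(E) = sqrt(-4 + E)
K(H, T) = sqrt(-4 + T)
M(n, Y) = 7 (M(n, Y) = 7 + 0 = 7)
Z = -32*I*sqrt(3) (Z = sqrt(-4 - 8)*(-16) = sqrt(-12)*(-16) = (2*I*sqrt(3))*(-16) = -32*I*sqrt(3) ≈ -55.426*I)
M(74, -4 - 7*(-6)) - Z = 7 - (-32)*I*sqrt(3) = 7 + 32*I*sqrt(3)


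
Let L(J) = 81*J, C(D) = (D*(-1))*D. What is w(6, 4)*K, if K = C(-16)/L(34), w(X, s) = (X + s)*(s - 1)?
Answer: -1280/459 ≈ -2.7887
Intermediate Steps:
C(D) = -D² (C(D) = (-D)*D = -D²)
w(X, s) = (-1 + s)*(X + s) (w(X, s) = (X + s)*(-1 + s) = (-1 + s)*(X + s))
K = -128/1377 (K = (-1*(-16)²)/((81*34)) = -1*256/2754 = -256*1/2754 = -128/1377 ≈ -0.092956)
w(6, 4)*K = (4² - 1*6 - 1*4 + 6*4)*(-128/1377) = (16 - 6 - 4 + 24)*(-128/1377) = 30*(-128/1377) = -1280/459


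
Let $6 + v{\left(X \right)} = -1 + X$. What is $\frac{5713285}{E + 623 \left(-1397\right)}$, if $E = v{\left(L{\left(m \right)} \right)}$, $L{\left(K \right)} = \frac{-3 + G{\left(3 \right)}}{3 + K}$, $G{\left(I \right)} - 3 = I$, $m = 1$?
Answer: $- \frac{22853140}{3481349} \approx -6.5645$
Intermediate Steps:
$G{\left(I \right)} = 3 + I$
$L{\left(K \right)} = \frac{3}{3 + K}$ ($L{\left(K \right)} = \frac{-3 + \left(3 + 3\right)}{3 + K} = \frac{-3 + 6}{3 + K} = \frac{3}{3 + K}$)
$v{\left(X \right)} = -7 + X$ ($v{\left(X \right)} = -6 + \left(-1 + X\right) = -7 + X$)
$E = - \frac{25}{4}$ ($E = -7 + \frac{3}{3 + 1} = -7 + \frac{3}{4} = - \frac{25}{4} \approx -6.25$)
$\frac{5713285}{E + 623 \left(-1397\right)} = \frac{5713285}{- \frac{25}{4} + 623 \left(-1397\right)} = \frac{5713285}{- \frac{25}{4} - 870331} = \frac{5713285}{- \frac{3481349}{4}} = 5713285 \left(- \frac{4}{3481349}\right) = - \frac{22853140}{3481349}$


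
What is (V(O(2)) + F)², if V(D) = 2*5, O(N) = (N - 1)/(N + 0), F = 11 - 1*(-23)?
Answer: 1936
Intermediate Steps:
F = 34 (F = 11 + 23 = 34)
O(N) = (-1 + N)/N
V(D) = 10
(V(O(2)) + F)² = (10 + 34)² = 44² = 1936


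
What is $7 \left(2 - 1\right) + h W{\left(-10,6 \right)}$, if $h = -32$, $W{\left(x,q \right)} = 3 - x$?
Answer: $-409$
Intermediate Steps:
$7 \left(2 - 1\right) + h W{\left(-10,6 \right)} = 7 \left(2 - 1\right) - 32 \left(3 - -10\right) = 7 \cdot 1 - 32 \left(3 + 10\right) = 7 - 416 = -409$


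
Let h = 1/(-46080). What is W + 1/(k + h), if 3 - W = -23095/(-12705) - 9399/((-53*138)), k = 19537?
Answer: -52124024406829/507009419079702 ≈ -0.10281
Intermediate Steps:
h = -1/46080 ≈ -2.1701e-5
W = -637201/6194958 (W = 3 - (-23095/(-12705) - 9399/((-53*138))) = 3 - (-23095*(-1/12705) - 9399/(-7314)) = 3 - (4619/2541 - 9399*(-1/7314)) = 3 - (4619/2541 + 3133/2438) = 3 - 1*19222075/6194958 = 3 - 19222075/6194958 = -637201/6194958 ≈ -0.10286)
W + 1/(k + h) = -637201/6194958 + 1/(19537 - 1/46080) = -637201/6194958 + 1/(900264959/46080) = -637201/6194958 + 46080/900264959 = -52124024406829/507009419079702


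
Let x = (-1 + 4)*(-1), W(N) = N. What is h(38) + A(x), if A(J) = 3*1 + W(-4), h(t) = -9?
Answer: -10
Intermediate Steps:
x = -3 (x = 3*(-1) = -3)
A(J) = -1 (A(J) = 3*1 - 4 = 3 - 4 = -1)
h(38) + A(x) = -9 - 1 = -10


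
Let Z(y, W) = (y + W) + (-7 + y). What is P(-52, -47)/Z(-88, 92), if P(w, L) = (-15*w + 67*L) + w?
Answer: 2421/91 ≈ 26.604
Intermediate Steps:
Z(y, W) = -7 + W + 2*y (Z(y, W) = (W + y) + (-7 + y) = -7 + W + 2*y)
P(w, L) = -14*w + 67*L
P(-52, -47)/Z(-88, 92) = (-14*(-52) + 67*(-47))/(-7 + 92 + 2*(-88)) = (728 - 3149)/(-7 + 92 - 176) = -2421/(-91) = -2421*(-1/91) = 2421/91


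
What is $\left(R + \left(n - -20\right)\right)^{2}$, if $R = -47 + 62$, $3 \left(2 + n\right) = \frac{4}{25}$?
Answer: $\frac{6145441}{5625} \approx 1092.5$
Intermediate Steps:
$n = - \frac{146}{75}$ ($n = -2 + \frac{4 \cdot \frac{1}{25}}{3} = -2 + \frac{1}{3} \cdot \frac{4}{25} = -2 + \frac{4}{75} = - \frac{146}{75} \approx -1.9467$)
$R = 15$
$\left(R + \left(n - -20\right)\right)^{2} = \left(15 - - \frac{1354}{75}\right)^{2} = \left(15 + \left(- \frac{146}{75} + 20\right)\right)^{2} = \left(15 + \frac{1354}{75}\right)^{2} = \left(\frac{2479}{75}\right)^{2} = \frac{6145441}{5625}$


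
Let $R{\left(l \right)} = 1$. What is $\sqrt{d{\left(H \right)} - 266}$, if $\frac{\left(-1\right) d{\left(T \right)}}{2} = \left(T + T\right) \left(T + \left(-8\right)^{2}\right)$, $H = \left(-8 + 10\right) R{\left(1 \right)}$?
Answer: $i \sqrt{794} \approx 28.178 i$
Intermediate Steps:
$H = 2$ ($H = \left(-8 + 10\right) 1 = 2 \cdot 1 = 2$)
$d{\left(T \right)} = - 4 T \left(64 + T\right)$ ($d{\left(T \right)} = - 2 \left(T + T\right) \left(T + \left(-8\right)^{2}\right) = - 2 \cdot 2 T \left(T + 64\right) = - 2 \cdot 2 T \left(64 + T\right) = - 4 T \left(64 + T\right)$)
$\sqrt{d{\left(H \right)} - 266} = \sqrt{\left(-4\right) 2 \left(64 + 2\right) - 266} = \sqrt{\left(-4\right) 2 \cdot 66 - 266} = \sqrt{-528 - 266} = \sqrt{-794} = i \sqrt{794}$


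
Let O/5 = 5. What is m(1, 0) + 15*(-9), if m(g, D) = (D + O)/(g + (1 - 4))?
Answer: -295/2 ≈ -147.50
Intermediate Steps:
O = 25 (O = 5*5 = 25)
m(g, D) = (25 + D)/(-3 + g) (m(g, D) = (D + 25)/(g + (1 - 4)) = (25 + D)/(g - 3) = (25 + D)/(-3 + g))
m(1, 0) + 15*(-9) = (25 + 0)/(-3 + 1) + 15*(-9) = 25/(-2) - 135 = -½*25 - 135 = -25/2 - 135 = -295/2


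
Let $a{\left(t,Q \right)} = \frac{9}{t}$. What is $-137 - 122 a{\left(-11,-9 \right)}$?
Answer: $- \frac{409}{11} \approx -37.182$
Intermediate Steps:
$-137 - 122 a{\left(-11,-9 \right)} = -137 - 122 \frac{9}{-11} = -137 - 122 \cdot 9 \left(- \frac{1}{11}\right) = -137 - - \frac{1098}{11} = -137 + \frac{1098}{11} = - \frac{409}{11}$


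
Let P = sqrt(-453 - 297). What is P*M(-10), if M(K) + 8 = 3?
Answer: -25*I*sqrt(30) ≈ -136.93*I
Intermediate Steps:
M(K) = -5 (M(K) = -8 + 3 = -5)
P = 5*I*sqrt(30) (P = sqrt(-750) = 5*I*sqrt(30) ≈ 27.386*I)
P*M(-10) = (5*I*sqrt(30))*(-5) = -25*I*sqrt(30)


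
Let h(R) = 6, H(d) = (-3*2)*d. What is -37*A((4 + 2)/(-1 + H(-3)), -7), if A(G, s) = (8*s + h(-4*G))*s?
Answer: -12950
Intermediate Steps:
H(d) = -6*d
A(G, s) = s*(6 + 8*s) (A(G, s) = (8*s + 6)*s = (6 + 8*s)*s = s*(6 + 8*s))
-37*A((4 + 2)/(-1 + H(-3)), -7) = -74*(-7)*(3 + 4*(-7)) = -74*(-7)*(3 - 28) = -74*(-7)*(-25) = -37*350 = -12950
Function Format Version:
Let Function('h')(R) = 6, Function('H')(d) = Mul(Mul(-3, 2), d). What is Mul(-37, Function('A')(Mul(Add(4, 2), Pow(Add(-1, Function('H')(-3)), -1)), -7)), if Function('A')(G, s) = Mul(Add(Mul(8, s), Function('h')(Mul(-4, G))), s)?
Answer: -12950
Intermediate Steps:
Function('H')(d) = Mul(-6, d)
Function('A')(G, s) = Mul(s, Add(6, Mul(8, s))) (Function('A')(G, s) = Mul(Add(Mul(8, s), 6), s) = Mul(Add(6, Mul(8, s)), s) = Mul(s, Add(6, Mul(8, s))))
Mul(-37, Function('A')(Mul(Add(4, 2), Pow(Add(-1, Function('H')(-3)), -1)), -7)) = Mul(-37, Mul(2, -7, Add(3, Mul(4, -7)))) = Mul(-37, Mul(2, -7, Add(3, -28))) = Mul(-37, Mul(2, -7, -25)) = Mul(-37, 350) = -12950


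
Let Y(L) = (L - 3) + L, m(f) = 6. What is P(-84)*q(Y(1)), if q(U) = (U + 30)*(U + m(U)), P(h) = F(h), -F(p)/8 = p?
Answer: 97440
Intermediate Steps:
F(p) = -8*p
Y(L) = -3 + 2*L (Y(L) = (-3 + L) + L = -3 + 2*L)
P(h) = -8*h
q(U) = (6 + U)*(30 + U) (q(U) = (U + 30)*(U + 6) = (30 + U)*(6 + U) = (6 + U)*(30 + U))
P(-84)*q(Y(1)) = (-8*(-84))*(180 + (-3 + 2*1)**2 + 36*(-3 + 2*1)) = 672*(180 + (-3 + 2)**2 + 36*(-3 + 2)) = 672*(180 + (-1)**2 + 36*(-1)) = 672*(180 + 1 - 36) = 672*145 = 97440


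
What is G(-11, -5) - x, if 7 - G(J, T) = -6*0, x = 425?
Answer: -418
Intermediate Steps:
G(J, T) = 7 (G(J, T) = 7 - (-6)*0 = 7 - 1*0 = 7 + 0 = 7)
G(-11, -5) - x = 7 - 1*425 = 7 - 425 = -418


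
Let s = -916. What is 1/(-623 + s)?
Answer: -1/1539 ≈ -0.00064977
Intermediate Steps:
1/(-623 + s) = 1/(-623 - 916) = 1/(-1539) = -1/1539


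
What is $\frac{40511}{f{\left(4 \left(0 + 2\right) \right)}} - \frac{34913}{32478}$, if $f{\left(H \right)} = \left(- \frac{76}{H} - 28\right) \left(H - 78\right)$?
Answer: $\frac{136007737}{9472750} \approx 14.358$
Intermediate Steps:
$f{\left(H \right)} = \left(-78 + H\right) \left(-28 - \frac{76}{H}\right)$ ($f{\left(H \right)} = \left(-28 - \frac{76}{H}\right) \left(-78 + H\right) = \left(-78 + H\right) \left(-28 - \frac{76}{H}\right)$)
$\frac{40511}{f{\left(4 \left(0 + 2\right) \right)}} - \frac{34913}{32478} = \frac{40511}{2108 - 28 \cdot 4 \left(0 + 2\right) + \frac{5928}{4 \left(0 + 2\right)}} - \frac{34913}{32478} = \frac{40511}{2108 - 28 \cdot 4 \cdot 2 + \frac{5928}{4 \cdot 2}} - \frac{34913}{32478} = \frac{40511}{2108 - 224 + \frac{5928}{8}} - \frac{34913}{32478} = \frac{40511}{2108 - 224 + 5928 \cdot \frac{1}{8}} - \frac{34913}{32478} = \frac{40511}{2108 - 224 + 741} - \frac{34913}{32478} = \frac{40511}{2625} - \frac{34913}{32478} = \frac{136007737}{9472750}$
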